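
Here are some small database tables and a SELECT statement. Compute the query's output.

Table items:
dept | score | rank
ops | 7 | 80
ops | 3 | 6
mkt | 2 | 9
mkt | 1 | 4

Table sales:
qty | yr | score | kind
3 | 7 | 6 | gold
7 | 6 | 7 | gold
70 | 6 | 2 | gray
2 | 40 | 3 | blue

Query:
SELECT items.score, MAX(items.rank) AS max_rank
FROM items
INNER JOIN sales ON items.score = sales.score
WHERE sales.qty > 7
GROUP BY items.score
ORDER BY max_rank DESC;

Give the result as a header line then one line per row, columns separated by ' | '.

== RESULT ==
items.score | max_rank
2 | 9

Derivation:
After JOIN sales (3 rows):
items.dept | items.score | items.rank | sales.qty | sales.yr | sales.score | sales.kind
ops | 7 | 80 | 7 | 6 | 7 | gold
ops | 3 | 6 | 2 | 40 | 3 | blue
mkt | 2 | 9 | 70 | 6 | 2 | gray
After WHERE (1 rows):
items.dept | items.score | items.rank | sales.qty | sales.yr | sales.score | sales.kind
mkt | 2 | 9 | 70 | 6 | 2 | gray
After GROUP BY (1 rows):
items.score | max_rank
2 | 9
After ORDER BY (1 rows):
items.score | max_rank
2 | 9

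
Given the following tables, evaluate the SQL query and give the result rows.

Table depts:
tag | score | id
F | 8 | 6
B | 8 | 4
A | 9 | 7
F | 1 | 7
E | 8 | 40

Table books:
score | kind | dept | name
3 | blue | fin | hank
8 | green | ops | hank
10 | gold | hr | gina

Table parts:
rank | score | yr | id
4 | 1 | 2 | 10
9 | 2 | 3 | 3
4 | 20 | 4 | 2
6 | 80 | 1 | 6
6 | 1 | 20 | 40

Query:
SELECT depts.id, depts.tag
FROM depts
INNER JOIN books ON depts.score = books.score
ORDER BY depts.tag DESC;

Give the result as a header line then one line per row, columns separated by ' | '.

After JOIN books (3 rows):
depts.tag | depts.score | depts.id | books.score | books.kind | books.dept | books.name
F | 8 | 6 | 8 | green | ops | hank
B | 8 | 4 | 8 | green | ops | hank
E | 8 | 40 | 8 | green | ops | hank
After SELECT (3 rows):
depts.id | depts.tag
6 | F
4 | B
40 | E
After ORDER BY (3 rows):
depts.id | depts.tag
6 | F
40 | E
4 | B

== RESULT ==
depts.id | depts.tag
6 | F
40 | E
4 | B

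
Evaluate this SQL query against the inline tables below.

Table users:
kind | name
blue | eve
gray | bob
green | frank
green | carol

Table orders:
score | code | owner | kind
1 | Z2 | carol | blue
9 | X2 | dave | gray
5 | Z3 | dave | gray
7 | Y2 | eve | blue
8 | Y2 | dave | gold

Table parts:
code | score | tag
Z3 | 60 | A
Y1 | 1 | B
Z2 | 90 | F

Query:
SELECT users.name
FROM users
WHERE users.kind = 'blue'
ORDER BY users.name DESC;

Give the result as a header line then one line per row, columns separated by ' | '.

== RESULT ==
users.name
eve

Derivation:
After WHERE (1 rows):
users.kind | users.name
blue | eve
After SELECT (1 rows):
users.name
eve
After ORDER BY (1 rows):
users.name
eve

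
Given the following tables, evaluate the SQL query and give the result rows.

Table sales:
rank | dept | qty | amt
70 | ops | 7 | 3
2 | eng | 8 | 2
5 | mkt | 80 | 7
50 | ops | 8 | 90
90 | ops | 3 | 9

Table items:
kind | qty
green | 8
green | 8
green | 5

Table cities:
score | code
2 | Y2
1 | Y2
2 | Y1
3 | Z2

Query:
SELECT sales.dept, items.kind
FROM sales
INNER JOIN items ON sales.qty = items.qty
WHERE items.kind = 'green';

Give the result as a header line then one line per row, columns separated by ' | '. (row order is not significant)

== RESULT ==
sales.dept | items.kind
eng | green
eng | green
ops | green
ops | green

Derivation:
After JOIN items (4 rows):
sales.rank | sales.dept | sales.qty | sales.amt | items.kind | items.qty
2 | eng | 8 | 2 | green | 8
2 | eng | 8 | 2 | green | 8
50 | ops | 8 | 90 | green | 8
50 | ops | 8 | 90 | green | 8
After WHERE (4 rows):
sales.rank | sales.dept | sales.qty | sales.amt | items.kind | items.qty
2 | eng | 8 | 2 | green | 8
2 | eng | 8 | 2 | green | 8
50 | ops | 8 | 90 | green | 8
50 | ops | 8 | 90 | green | 8
After SELECT (4 rows):
sales.dept | items.kind
eng | green
eng | green
ops | green
ops | green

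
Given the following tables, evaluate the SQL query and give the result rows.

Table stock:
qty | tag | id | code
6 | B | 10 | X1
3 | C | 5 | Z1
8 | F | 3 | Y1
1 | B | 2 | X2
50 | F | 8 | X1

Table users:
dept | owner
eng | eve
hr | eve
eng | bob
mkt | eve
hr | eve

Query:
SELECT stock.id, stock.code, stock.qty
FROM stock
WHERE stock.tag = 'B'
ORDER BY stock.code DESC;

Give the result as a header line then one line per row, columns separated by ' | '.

== RESULT ==
stock.id | stock.code | stock.qty
2 | X2 | 1
10 | X1 | 6

Derivation:
After WHERE (2 rows):
stock.qty | stock.tag | stock.id | stock.code
6 | B | 10 | X1
1 | B | 2 | X2
After SELECT (2 rows):
stock.id | stock.code | stock.qty
10 | X1 | 6
2 | X2 | 1
After ORDER BY (2 rows):
stock.id | stock.code | stock.qty
2 | X2 | 1
10 | X1 | 6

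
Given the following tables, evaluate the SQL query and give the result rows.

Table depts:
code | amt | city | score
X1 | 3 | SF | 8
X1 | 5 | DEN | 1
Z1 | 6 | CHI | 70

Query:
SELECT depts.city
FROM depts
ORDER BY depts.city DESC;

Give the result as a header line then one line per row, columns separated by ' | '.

After SELECT (3 rows):
depts.city
SF
DEN
CHI
After ORDER BY (3 rows):
depts.city
SF
DEN
CHI

== RESULT ==
depts.city
SF
DEN
CHI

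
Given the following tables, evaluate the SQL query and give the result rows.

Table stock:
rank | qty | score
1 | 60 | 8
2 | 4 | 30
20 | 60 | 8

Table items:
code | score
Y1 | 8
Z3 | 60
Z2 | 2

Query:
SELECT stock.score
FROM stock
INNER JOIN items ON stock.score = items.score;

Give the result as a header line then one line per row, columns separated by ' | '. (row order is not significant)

== RESULT ==
stock.score
8
8

Derivation:
After JOIN items (2 rows):
stock.rank | stock.qty | stock.score | items.code | items.score
1 | 60 | 8 | Y1 | 8
20 | 60 | 8 | Y1 | 8
After SELECT (2 rows):
stock.score
8
8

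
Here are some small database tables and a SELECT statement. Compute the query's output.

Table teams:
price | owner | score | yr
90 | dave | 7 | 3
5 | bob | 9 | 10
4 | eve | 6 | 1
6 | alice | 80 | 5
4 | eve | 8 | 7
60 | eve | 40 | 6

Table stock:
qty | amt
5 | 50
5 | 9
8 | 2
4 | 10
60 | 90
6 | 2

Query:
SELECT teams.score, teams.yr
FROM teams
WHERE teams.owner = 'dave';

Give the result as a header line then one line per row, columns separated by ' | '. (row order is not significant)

== RESULT ==
teams.score | teams.yr
7 | 3

Derivation:
After WHERE (1 rows):
teams.price | teams.owner | teams.score | teams.yr
90 | dave | 7 | 3
After SELECT (1 rows):
teams.score | teams.yr
7 | 3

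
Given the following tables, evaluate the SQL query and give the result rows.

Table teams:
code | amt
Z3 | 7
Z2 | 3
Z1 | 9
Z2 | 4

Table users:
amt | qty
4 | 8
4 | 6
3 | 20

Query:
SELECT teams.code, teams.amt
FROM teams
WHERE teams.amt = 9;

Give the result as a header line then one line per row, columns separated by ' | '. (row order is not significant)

After WHERE (1 rows):
teams.code | teams.amt
Z1 | 9
After SELECT (1 rows):
teams.code | teams.amt
Z1 | 9

== RESULT ==
teams.code | teams.amt
Z1 | 9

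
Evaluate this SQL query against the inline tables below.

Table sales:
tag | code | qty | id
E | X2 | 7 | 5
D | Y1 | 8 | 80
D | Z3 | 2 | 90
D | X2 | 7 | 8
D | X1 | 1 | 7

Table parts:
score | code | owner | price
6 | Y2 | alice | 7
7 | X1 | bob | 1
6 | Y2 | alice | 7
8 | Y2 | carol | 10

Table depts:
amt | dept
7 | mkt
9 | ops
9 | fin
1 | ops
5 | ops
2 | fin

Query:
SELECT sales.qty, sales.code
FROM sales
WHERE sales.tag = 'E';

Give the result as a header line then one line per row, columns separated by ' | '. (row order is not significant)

After WHERE (1 rows):
sales.tag | sales.code | sales.qty | sales.id
E | X2 | 7 | 5
After SELECT (1 rows):
sales.qty | sales.code
7 | X2

== RESULT ==
sales.qty | sales.code
7 | X2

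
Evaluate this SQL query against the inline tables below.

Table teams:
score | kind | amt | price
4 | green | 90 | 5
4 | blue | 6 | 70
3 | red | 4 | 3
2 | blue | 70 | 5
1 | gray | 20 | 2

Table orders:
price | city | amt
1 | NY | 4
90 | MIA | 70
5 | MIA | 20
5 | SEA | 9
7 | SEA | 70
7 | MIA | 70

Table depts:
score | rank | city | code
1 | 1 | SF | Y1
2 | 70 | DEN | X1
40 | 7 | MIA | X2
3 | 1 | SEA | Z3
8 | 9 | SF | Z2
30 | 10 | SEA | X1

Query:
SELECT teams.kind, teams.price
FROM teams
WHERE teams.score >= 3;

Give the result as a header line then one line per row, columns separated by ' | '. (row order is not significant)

After WHERE (3 rows):
teams.score | teams.kind | teams.amt | teams.price
4 | green | 90 | 5
4 | blue | 6 | 70
3 | red | 4 | 3
After SELECT (3 rows):
teams.kind | teams.price
green | 5
blue | 70
red | 3

== RESULT ==
teams.kind | teams.price
green | 5
blue | 70
red | 3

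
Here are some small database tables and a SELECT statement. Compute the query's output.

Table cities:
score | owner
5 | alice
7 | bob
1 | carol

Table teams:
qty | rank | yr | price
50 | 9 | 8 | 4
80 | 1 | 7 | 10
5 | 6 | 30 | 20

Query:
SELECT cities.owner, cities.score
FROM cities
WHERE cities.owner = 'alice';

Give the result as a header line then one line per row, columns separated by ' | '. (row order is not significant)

After WHERE (1 rows):
cities.score | cities.owner
5 | alice
After SELECT (1 rows):
cities.owner | cities.score
alice | 5

== RESULT ==
cities.owner | cities.score
alice | 5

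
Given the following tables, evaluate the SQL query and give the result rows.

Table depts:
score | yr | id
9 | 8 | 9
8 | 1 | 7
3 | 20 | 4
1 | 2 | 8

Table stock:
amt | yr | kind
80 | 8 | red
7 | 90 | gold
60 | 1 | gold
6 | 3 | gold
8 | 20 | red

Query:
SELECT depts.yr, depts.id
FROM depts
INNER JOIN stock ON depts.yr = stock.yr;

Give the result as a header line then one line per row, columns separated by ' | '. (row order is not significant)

== RESULT ==
depts.yr | depts.id
8 | 9
1 | 7
20 | 4

Derivation:
After JOIN stock (3 rows):
depts.score | depts.yr | depts.id | stock.amt | stock.yr | stock.kind
9 | 8 | 9 | 80 | 8 | red
8 | 1 | 7 | 60 | 1 | gold
3 | 20 | 4 | 8 | 20 | red
After SELECT (3 rows):
depts.yr | depts.id
8 | 9
1 | 7
20 | 4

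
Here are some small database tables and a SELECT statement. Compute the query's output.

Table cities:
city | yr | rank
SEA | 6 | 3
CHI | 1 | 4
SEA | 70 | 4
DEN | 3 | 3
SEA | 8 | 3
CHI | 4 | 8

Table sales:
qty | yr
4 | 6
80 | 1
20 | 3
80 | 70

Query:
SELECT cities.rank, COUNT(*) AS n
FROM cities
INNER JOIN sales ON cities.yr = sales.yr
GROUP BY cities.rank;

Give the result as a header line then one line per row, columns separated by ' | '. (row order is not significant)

After JOIN sales (4 rows):
cities.city | cities.yr | cities.rank | sales.qty | sales.yr
SEA | 6 | 3 | 4 | 6
CHI | 1 | 4 | 80 | 1
SEA | 70 | 4 | 80 | 70
DEN | 3 | 3 | 20 | 3
After GROUP BY (2 rows):
cities.rank | n
3 | 2
4 | 2

== RESULT ==
cities.rank | n
3 | 2
4 | 2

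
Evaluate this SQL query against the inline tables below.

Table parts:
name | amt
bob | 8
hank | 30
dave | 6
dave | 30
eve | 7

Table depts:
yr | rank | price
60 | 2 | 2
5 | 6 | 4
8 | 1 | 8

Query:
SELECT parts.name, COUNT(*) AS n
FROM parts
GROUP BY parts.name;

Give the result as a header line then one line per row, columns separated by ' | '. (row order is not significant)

After GROUP BY (4 rows):
parts.name | n
bob | 1
hank | 1
dave | 2
eve | 1

== RESULT ==
parts.name | n
bob | 1
hank | 1
dave | 2
eve | 1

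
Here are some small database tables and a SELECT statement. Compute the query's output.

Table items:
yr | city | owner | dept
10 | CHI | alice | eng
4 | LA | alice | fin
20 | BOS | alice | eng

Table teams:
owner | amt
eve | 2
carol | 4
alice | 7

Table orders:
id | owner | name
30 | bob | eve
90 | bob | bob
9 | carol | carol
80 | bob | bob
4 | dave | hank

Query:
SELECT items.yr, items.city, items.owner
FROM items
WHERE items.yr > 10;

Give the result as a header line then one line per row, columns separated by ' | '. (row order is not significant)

== RESULT ==
items.yr | items.city | items.owner
20 | BOS | alice

Derivation:
After WHERE (1 rows):
items.yr | items.city | items.owner | items.dept
20 | BOS | alice | eng
After SELECT (1 rows):
items.yr | items.city | items.owner
20 | BOS | alice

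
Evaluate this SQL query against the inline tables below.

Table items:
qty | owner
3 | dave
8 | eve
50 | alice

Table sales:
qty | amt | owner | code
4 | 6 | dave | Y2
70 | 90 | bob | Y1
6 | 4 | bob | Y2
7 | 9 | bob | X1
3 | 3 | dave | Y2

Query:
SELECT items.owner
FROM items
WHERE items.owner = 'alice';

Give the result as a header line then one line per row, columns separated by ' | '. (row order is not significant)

After WHERE (1 rows):
items.qty | items.owner
50 | alice
After SELECT (1 rows):
items.owner
alice

== RESULT ==
items.owner
alice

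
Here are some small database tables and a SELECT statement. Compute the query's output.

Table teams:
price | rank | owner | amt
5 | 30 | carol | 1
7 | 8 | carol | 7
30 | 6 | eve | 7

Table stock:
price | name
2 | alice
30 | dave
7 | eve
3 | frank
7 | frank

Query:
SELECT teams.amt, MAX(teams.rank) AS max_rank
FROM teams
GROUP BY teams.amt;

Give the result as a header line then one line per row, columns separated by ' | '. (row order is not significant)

== RESULT ==
teams.amt | max_rank
1 | 30
7 | 8

Derivation:
After GROUP BY (2 rows):
teams.amt | max_rank
1 | 30
7 | 8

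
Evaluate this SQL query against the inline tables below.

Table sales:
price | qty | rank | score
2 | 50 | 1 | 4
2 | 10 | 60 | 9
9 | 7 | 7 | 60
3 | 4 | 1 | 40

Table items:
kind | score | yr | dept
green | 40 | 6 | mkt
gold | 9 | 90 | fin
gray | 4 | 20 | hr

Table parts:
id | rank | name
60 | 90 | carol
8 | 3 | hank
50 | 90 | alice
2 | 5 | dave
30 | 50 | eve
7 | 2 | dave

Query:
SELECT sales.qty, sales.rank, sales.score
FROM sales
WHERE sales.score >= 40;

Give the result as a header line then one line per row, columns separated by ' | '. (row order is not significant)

After WHERE (2 rows):
sales.price | sales.qty | sales.rank | sales.score
9 | 7 | 7 | 60
3 | 4 | 1 | 40
After SELECT (2 rows):
sales.qty | sales.rank | sales.score
7 | 7 | 60
4 | 1 | 40

== RESULT ==
sales.qty | sales.rank | sales.score
7 | 7 | 60
4 | 1 | 40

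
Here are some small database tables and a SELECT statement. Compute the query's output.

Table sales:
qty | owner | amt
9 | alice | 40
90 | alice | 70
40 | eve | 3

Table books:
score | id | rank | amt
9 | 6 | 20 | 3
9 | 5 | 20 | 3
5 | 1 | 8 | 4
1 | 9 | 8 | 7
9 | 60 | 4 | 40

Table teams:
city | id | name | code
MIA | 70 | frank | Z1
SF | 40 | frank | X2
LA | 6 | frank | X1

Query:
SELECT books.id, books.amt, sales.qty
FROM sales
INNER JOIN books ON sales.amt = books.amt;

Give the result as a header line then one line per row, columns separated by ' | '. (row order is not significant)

== RESULT ==
books.id | books.amt | sales.qty
60 | 40 | 9
6 | 3 | 40
5 | 3 | 40

Derivation:
After JOIN books (3 rows):
sales.qty | sales.owner | sales.amt | books.score | books.id | books.rank | books.amt
9 | alice | 40 | 9 | 60 | 4 | 40
40 | eve | 3 | 9 | 6 | 20 | 3
40 | eve | 3 | 9 | 5 | 20 | 3
After SELECT (3 rows):
books.id | books.amt | sales.qty
60 | 40 | 9
6 | 3 | 40
5 | 3 | 40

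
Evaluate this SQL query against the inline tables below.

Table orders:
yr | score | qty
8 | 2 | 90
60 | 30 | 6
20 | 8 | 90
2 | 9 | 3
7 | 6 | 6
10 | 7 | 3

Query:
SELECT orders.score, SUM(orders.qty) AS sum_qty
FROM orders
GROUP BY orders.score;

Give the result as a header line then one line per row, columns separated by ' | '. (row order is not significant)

After GROUP BY (6 rows):
orders.score | sum_qty
2 | 90
30 | 6
8 | 90
9 | 3
6 | 6
7 | 3

== RESULT ==
orders.score | sum_qty
2 | 90
30 | 6
8 | 90
9 | 3
6 | 6
7 | 3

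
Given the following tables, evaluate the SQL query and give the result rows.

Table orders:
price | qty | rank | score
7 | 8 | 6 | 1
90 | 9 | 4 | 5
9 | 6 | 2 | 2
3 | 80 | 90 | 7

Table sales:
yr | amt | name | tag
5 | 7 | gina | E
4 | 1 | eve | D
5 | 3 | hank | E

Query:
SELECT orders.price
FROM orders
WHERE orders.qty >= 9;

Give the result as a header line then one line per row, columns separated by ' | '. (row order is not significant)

== RESULT ==
orders.price
90
3

Derivation:
After WHERE (2 rows):
orders.price | orders.qty | orders.rank | orders.score
90 | 9 | 4 | 5
3 | 80 | 90 | 7
After SELECT (2 rows):
orders.price
90
3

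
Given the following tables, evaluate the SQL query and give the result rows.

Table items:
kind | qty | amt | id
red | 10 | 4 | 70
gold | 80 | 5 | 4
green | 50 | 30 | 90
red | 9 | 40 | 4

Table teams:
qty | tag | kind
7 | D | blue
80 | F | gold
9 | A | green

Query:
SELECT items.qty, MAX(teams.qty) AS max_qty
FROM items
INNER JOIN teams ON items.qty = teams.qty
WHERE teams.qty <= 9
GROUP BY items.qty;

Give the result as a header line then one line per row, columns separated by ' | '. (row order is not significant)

After JOIN teams (2 rows):
items.kind | items.qty | items.amt | items.id | teams.qty | teams.tag | teams.kind
gold | 80 | 5 | 4 | 80 | F | gold
red | 9 | 40 | 4 | 9 | A | green
After WHERE (1 rows):
items.kind | items.qty | items.amt | items.id | teams.qty | teams.tag | teams.kind
red | 9 | 40 | 4 | 9 | A | green
After GROUP BY (1 rows):
items.qty | max_qty
9 | 9

== RESULT ==
items.qty | max_qty
9 | 9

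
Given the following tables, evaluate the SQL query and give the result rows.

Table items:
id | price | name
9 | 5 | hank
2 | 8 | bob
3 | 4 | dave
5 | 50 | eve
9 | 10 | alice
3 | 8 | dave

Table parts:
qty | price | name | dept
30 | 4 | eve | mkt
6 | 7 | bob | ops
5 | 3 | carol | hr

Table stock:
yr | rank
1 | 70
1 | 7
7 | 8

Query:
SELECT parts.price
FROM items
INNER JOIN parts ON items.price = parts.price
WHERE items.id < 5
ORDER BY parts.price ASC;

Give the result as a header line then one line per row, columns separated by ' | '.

After JOIN parts (1 rows):
items.id | items.price | items.name | parts.qty | parts.price | parts.name | parts.dept
3 | 4 | dave | 30 | 4 | eve | mkt
After WHERE (1 rows):
items.id | items.price | items.name | parts.qty | parts.price | parts.name | parts.dept
3 | 4 | dave | 30 | 4 | eve | mkt
After SELECT (1 rows):
parts.price
4
After ORDER BY (1 rows):
parts.price
4

== RESULT ==
parts.price
4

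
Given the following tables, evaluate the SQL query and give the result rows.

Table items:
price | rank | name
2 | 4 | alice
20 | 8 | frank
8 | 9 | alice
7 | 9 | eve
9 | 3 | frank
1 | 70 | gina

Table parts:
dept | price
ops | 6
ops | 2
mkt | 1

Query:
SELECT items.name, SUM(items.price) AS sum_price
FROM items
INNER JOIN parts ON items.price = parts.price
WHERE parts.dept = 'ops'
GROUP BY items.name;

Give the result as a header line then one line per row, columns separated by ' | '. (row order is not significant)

== RESULT ==
items.name | sum_price
alice | 2

Derivation:
After JOIN parts (2 rows):
items.price | items.rank | items.name | parts.dept | parts.price
2 | 4 | alice | ops | 2
1 | 70 | gina | mkt | 1
After WHERE (1 rows):
items.price | items.rank | items.name | parts.dept | parts.price
2 | 4 | alice | ops | 2
After GROUP BY (1 rows):
items.name | sum_price
alice | 2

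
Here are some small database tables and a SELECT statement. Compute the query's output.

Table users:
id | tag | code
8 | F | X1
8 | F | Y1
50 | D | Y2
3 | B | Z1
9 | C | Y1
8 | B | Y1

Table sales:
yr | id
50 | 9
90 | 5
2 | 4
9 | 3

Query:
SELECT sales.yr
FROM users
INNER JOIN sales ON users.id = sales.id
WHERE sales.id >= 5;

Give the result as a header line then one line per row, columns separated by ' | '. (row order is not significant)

After JOIN sales (2 rows):
users.id | users.tag | users.code | sales.yr | sales.id
3 | B | Z1 | 9 | 3
9 | C | Y1 | 50 | 9
After WHERE (1 rows):
users.id | users.tag | users.code | sales.yr | sales.id
9 | C | Y1 | 50 | 9
After SELECT (1 rows):
sales.yr
50

== RESULT ==
sales.yr
50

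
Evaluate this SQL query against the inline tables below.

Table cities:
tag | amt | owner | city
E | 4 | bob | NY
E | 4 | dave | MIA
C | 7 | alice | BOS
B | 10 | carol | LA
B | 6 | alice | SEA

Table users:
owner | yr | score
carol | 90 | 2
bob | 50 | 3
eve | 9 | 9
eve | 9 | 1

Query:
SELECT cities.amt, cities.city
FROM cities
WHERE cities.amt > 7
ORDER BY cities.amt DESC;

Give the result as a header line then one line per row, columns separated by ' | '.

== RESULT ==
cities.amt | cities.city
10 | LA

Derivation:
After WHERE (1 rows):
cities.tag | cities.amt | cities.owner | cities.city
B | 10 | carol | LA
After SELECT (1 rows):
cities.amt | cities.city
10 | LA
After ORDER BY (1 rows):
cities.amt | cities.city
10 | LA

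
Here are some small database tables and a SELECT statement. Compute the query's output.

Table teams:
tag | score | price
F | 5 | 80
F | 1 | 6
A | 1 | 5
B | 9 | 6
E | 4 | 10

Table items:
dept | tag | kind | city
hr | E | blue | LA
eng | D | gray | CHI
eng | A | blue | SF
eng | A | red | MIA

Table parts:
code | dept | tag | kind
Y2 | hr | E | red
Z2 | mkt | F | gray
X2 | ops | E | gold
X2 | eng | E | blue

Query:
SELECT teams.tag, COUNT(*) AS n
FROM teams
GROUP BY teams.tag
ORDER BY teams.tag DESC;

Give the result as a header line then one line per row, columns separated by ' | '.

After GROUP BY (4 rows):
teams.tag | n
F | 2
A | 1
B | 1
E | 1
After ORDER BY (4 rows):
teams.tag | n
F | 2
E | 1
B | 1
A | 1

== RESULT ==
teams.tag | n
F | 2
E | 1
B | 1
A | 1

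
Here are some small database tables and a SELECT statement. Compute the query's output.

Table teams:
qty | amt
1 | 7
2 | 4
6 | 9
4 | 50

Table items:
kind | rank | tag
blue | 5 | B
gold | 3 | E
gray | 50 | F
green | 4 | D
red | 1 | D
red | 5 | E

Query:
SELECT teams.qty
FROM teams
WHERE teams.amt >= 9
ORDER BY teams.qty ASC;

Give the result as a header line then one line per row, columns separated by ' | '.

== RESULT ==
teams.qty
4
6

Derivation:
After WHERE (2 rows):
teams.qty | teams.amt
6 | 9
4 | 50
After SELECT (2 rows):
teams.qty
6
4
After ORDER BY (2 rows):
teams.qty
4
6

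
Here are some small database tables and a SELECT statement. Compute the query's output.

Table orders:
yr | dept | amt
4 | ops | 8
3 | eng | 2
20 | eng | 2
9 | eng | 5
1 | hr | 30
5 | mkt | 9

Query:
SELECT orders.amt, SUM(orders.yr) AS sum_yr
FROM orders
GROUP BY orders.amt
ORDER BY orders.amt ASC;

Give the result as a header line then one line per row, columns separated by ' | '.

== RESULT ==
orders.amt | sum_yr
2 | 23
5 | 9
8 | 4
9 | 5
30 | 1

Derivation:
After GROUP BY (5 rows):
orders.amt | sum_yr
8 | 4
2 | 23
5 | 9
30 | 1
9 | 5
After ORDER BY (5 rows):
orders.amt | sum_yr
2 | 23
5 | 9
8 | 4
9 | 5
30 | 1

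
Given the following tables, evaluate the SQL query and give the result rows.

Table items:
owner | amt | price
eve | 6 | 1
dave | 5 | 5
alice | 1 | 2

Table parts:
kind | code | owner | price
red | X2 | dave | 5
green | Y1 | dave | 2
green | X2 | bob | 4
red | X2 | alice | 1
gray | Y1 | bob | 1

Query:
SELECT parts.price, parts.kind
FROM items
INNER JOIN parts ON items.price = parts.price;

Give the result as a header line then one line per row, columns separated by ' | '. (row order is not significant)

== RESULT ==
parts.price | parts.kind
1 | red
1 | gray
5 | red
2 | green

Derivation:
After JOIN parts (4 rows):
items.owner | items.amt | items.price | parts.kind | parts.code | parts.owner | parts.price
eve | 6 | 1 | red | X2 | alice | 1
eve | 6 | 1 | gray | Y1 | bob | 1
dave | 5 | 5 | red | X2 | dave | 5
alice | 1 | 2 | green | Y1 | dave | 2
After SELECT (4 rows):
parts.price | parts.kind
1 | red
1 | gray
5 | red
2 | green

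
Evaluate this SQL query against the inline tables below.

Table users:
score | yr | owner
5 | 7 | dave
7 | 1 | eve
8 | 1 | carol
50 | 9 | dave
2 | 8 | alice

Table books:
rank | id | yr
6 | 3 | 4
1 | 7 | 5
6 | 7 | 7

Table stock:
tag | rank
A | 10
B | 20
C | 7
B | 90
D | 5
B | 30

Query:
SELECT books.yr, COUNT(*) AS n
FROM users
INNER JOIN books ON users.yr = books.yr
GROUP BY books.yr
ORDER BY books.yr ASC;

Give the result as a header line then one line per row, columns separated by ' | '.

== RESULT ==
books.yr | n
7 | 1

Derivation:
After JOIN books (1 rows):
users.score | users.yr | users.owner | books.rank | books.id | books.yr
5 | 7 | dave | 6 | 7 | 7
After GROUP BY (1 rows):
books.yr | n
7 | 1
After ORDER BY (1 rows):
books.yr | n
7 | 1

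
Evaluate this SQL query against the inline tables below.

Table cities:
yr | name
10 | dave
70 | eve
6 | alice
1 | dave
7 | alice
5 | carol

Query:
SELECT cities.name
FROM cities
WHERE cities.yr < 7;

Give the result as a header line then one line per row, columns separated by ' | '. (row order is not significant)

== RESULT ==
cities.name
alice
dave
carol

Derivation:
After WHERE (3 rows):
cities.yr | cities.name
6 | alice
1 | dave
5 | carol
After SELECT (3 rows):
cities.name
alice
dave
carol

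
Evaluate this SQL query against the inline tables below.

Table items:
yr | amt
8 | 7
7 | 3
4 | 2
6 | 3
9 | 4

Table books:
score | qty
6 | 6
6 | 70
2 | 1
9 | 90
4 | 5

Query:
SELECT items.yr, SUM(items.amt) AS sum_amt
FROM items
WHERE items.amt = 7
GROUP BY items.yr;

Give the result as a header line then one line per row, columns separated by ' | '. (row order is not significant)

== RESULT ==
items.yr | sum_amt
8 | 7

Derivation:
After WHERE (1 rows):
items.yr | items.amt
8 | 7
After GROUP BY (1 rows):
items.yr | sum_amt
8 | 7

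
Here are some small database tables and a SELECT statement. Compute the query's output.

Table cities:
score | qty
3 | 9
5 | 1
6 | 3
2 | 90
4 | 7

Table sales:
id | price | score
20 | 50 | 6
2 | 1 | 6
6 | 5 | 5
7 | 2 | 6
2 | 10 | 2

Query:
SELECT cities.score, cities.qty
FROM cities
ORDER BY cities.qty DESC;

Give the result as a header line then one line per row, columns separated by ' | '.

After SELECT (5 rows):
cities.score | cities.qty
3 | 9
5 | 1
6 | 3
2 | 90
4 | 7
After ORDER BY (5 rows):
cities.score | cities.qty
2 | 90
3 | 9
4 | 7
6 | 3
5 | 1

== RESULT ==
cities.score | cities.qty
2 | 90
3 | 9
4 | 7
6 | 3
5 | 1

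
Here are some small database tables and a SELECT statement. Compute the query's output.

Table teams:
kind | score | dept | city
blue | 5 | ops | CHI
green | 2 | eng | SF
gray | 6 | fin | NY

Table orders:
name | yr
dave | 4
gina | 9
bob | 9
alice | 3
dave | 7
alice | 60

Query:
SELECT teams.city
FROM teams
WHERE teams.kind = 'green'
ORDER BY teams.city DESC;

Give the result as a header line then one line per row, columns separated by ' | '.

== RESULT ==
teams.city
SF

Derivation:
After WHERE (1 rows):
teams.kind | teams.score | teams.dept | teams.city
green | 2 | eng | SF
After SELECT (1 rows):
teams.city
SF
After ORDER BY (1 rows):
teams.city
SF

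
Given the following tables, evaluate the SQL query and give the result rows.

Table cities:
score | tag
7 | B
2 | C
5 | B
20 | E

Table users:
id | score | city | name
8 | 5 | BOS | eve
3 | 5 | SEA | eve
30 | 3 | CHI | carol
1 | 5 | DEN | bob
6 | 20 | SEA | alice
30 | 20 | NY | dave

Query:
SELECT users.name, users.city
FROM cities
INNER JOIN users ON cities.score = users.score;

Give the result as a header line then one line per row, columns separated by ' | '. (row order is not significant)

== RESULT ==
users.name | users.city
eve | BOS
eve | SEA
bob | DEN
alice | SEA
dave | NY

Derivation:
After JOIN users (5 rows):
cities.score | cities.tag | users.id | users.score | users.city | users.name
5 | B | 8 | 5 | BOS | eve
5 | B | 3 | 5 | SEA | eve
5 | B | 1 | 5 | DEN | bob
20 | E | 6 | 20 | SEA | alice
20 | E | 30 | 20 | NY | dave
After SELECT (5 rows):
users.name | users.city
eve | BOS
eve | SEA
bob | DEN
alice | SEA
dave | NY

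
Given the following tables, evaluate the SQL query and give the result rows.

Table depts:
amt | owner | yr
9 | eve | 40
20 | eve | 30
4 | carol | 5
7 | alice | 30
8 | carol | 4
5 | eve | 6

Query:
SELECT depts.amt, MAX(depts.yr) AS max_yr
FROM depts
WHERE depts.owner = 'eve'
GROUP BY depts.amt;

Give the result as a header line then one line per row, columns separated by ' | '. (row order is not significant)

== RESULT ==
depts.amt | max_yr
9 | 40
20 | 30
5 | 6

Derivation:
After WHERE (3 rows):
depts.amt | depts.owner | depts.yr
9 | eve | 40
20 | eve | 30
5 | eve | 6
After GROUP BY (3 rows):
depts.amt | max_yr
9 | 40
20 | 30
5 | 6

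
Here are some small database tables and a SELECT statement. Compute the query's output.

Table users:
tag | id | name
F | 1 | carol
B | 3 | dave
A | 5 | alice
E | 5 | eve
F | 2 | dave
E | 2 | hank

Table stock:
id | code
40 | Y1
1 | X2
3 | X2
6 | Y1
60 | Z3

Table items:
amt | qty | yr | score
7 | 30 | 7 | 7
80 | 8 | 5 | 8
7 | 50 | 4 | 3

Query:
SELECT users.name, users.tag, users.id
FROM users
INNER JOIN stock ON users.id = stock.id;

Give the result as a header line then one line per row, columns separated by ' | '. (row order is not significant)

After JOIN stock (2 rows):
users.tag | users.id | users.name | stock.id | stock.code
F | 1 | carol | 1 | X2
B | 3 | dave | 3 | X2
After SELECT (2 rows):
users.name | users.tag | users.id
carol | F | 1
dave | B | 3

== RESULT ==
users.name | users.tag | users.id
carol | F | 1
dave | B | 3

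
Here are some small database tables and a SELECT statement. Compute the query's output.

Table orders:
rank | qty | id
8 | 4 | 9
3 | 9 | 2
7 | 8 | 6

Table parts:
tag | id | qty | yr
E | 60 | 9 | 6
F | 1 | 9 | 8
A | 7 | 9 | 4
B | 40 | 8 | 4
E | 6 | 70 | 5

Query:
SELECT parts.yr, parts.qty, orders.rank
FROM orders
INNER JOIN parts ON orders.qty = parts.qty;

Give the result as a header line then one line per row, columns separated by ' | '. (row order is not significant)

After JOIN parts (4 rows):
orders.rank | orders.qty | orders.id | parts.tag | parts.id | parts.qty | parts.yr
3 | 9 | 2 | E | 60 | 9 | 6
3 | 9 | 2 | F | 1 | 9 | 8
3 | 9 | 2 | A | 7 | 9 | 4
7 | 8 | 6 | B | 40 | 8 | 4
After SELECT (4 rows):
parts.yr | parts.qty | orders.rank
6 | 9 | 3
8 | 9 | 3
4 | 9 | 3
4 | 8 | 7

== RESULT ==
parts.yr | parts.qty | orders.rank
6 | 9 | 3
8 | 9 | 3
4 | 9 | 3
4 | 8 | 7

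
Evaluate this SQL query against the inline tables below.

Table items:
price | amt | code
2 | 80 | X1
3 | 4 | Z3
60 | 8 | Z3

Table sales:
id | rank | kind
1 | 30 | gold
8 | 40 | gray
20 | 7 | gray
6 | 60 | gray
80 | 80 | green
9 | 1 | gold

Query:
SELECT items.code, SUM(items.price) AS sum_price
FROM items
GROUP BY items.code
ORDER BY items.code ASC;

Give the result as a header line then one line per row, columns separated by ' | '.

== RESULT ==
items.code | sum_price
X1 | 2
Z3 | 63

Derivation:
After GROUP BY (2 rows):
items.code | sum_price
X1 | 2
Z3 | 63
After ORDER BY (2 rows):
items.code | sum_price
X1 | 2
Z3 | 63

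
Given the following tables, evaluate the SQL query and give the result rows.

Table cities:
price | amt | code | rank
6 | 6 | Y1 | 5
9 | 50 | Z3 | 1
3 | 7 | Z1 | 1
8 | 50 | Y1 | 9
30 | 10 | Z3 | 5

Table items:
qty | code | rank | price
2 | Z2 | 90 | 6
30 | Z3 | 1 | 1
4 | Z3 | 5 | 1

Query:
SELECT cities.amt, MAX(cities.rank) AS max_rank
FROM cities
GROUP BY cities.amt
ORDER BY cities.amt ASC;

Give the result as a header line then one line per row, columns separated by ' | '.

== RESULT ==
cities.amt | max_rank
6 | 5
7 | 1
10 | 5
50 | 9

Derivation:
After GROUP BY (4 rows):
cities.amt | max_rank
6 | 5
50 | 9
7 | 1
10 | 5
After ORDER BY (4 rows):
cities.amt | max_rank
6 | 5
7 | 1
10 | 5
50 | 9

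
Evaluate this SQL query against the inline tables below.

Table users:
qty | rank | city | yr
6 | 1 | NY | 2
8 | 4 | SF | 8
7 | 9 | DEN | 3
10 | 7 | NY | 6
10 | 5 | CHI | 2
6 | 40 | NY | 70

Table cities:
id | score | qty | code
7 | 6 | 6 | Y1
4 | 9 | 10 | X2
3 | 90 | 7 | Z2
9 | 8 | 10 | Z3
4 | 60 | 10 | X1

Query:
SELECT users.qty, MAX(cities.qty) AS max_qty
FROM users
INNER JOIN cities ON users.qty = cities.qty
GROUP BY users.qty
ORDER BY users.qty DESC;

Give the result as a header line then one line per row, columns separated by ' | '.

After JOIN cities (9 rows):
users.qty | users.rank | users.city | users.yr | cities.id | cities.score | cities.qty | cities.code
6 | 1 | NY | 2 | 7 | 6 | 6 | Y1
7 | 9 | DEN | 3 | 3 | 90 | 7 | Z2
10 | 7 | NY | 6 | 4 | 9 | 10 | X2
10 | 7 | NY | 6 | 9 | 8 | 10 | Z3
10 | 7 | NY | 6 | 4 | 60 | 10 | X1
10 | 5 | CHI | 2 | 4 | 9 | 10 | X2
10 | 5 | CHI | 2 | 9 | 8 | 10 | Z3
10 | 5 | CHI | 2 | 4 | 60 | 10 | X1
6 | 40 | NY | 70 | 7 | 6 | 6 | Y1
After GROUP BY (3 rows):
users.qty | max_qty
6 | 6
7 | 7
10 | 10
After ORDER BY (3 rows):
users.qty | max_qty
10 | 10
7 | 7
6 | 6

== RESULT ==
users.qty | max_qty
10 | 10
7 | 7
6 | 6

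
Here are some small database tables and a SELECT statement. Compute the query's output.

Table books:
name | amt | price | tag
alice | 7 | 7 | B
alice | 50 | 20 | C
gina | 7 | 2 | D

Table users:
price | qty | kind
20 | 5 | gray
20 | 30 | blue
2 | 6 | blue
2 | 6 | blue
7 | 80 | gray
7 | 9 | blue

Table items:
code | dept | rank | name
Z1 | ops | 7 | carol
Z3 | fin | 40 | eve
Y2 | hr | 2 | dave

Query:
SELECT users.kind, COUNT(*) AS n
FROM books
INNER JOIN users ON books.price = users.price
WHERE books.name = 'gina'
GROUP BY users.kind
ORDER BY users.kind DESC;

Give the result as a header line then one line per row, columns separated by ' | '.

After JOIN users (6 rows):
books.name | books.amt | books.price | books.tag | users.price | users.qty | users.kind
alice | 7 | 7 | B | 7 | 80 | gray
alice | 7 | 7 | B | 7 | 9 | blue
alice | 50 | 20 | C | 20 | 5 | gray
alice | 50 | 20 | C | 20 | 30 | blue
gina | 7 | 2 | D | 2 | 6 | blue
gina | 7 | 2 | D | 2 | 6 | blue
After WHERE (2 rows):
books.name | books.amt | books.price | books.tag | users.price | users.qty | users.kind
gina | 7 | 2 | D | 2 | 6 | blue
gina | 7 | 2 | D | 2 | 6 | blue
After GROUP BY (1 rows):
users.kind | n
blue | 2
After ORDER BY (1 rows):
users.kind | n
blue | 2

== RESULT ==
users.kind | n
blue | 2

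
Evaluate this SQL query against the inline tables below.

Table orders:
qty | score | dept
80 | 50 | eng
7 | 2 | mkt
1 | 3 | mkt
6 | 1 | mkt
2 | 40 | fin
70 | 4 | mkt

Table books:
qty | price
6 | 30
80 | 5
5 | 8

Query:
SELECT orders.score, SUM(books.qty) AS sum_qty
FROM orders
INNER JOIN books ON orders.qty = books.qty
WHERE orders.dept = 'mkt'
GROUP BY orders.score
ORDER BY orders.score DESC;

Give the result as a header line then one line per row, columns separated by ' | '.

== RESULT ==
orders.score | sum_qty
1 | 6

Derivation:
After JOIN books (2 rows):
orders.qty | orders.score | orders.dept | books.qty | books.price
80 | 50 | eng | 80 | 5
6 | 1 | mkt | 6 | 30
After WHERE (1 rows):
orders.qty | orders.score | orders.dept | books.qty | books.price
6 | 1 | mkt | 6 | 30
After GROUP BY (1 rows):
orders.score | sum_qty
1 | 6
After ORDER BY (1 rows):
orders.score | sum_qty
1 | 6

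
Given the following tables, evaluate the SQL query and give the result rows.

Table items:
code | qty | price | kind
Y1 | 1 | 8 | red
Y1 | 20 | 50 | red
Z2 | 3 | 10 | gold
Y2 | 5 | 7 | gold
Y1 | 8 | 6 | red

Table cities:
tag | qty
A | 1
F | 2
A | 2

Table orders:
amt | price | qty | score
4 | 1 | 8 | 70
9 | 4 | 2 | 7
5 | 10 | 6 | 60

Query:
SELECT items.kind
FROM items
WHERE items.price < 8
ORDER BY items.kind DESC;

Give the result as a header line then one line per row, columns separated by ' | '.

After WHERE (2 rows):
items.code | items.qty | items.price | items.kind
Y2 | 5 | 7 | gold
Y1 | 8 | 6 | red
After SELECT (2 rows):
items.kind
gold
red
After ORDER BY (2 rows):
items.kind
red
gold

== RESULT ==
items.kind
red
gold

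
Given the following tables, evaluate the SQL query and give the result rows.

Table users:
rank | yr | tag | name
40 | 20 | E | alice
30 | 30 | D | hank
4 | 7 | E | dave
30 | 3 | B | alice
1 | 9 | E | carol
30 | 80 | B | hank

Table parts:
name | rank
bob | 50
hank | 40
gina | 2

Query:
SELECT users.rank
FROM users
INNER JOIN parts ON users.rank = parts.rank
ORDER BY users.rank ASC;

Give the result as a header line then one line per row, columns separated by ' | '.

After JOIN parts (1 rows):
users.rank | users.yr | users.tag | users.name | parts.name | parts.rank
40 | 20 | E | alice | hank | 40
After SELECT (1 rows):
users.rank
40
After ORDER BY (1 rows):
users.rank
40

== RESULT ==
users.rank
40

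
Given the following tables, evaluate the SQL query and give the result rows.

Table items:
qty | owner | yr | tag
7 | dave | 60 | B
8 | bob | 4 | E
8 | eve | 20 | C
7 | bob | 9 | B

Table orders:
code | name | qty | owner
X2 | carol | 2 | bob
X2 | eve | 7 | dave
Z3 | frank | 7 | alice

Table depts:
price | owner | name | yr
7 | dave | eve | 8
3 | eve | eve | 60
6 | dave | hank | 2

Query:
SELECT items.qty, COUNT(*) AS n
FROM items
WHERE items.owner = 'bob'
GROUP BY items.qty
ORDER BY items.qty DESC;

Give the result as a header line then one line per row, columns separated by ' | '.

After WHERE (2 rows):
items.qty | items.owner | items.yr | items.tag
8 | bob | 4 | E
7 | bob | 9 | B
After GROUP BY (2 rows):
items.qty | n
8 | 1
7 | 1
After ORDER BY (2 rows):
items.qty | n
8 | 1
7 | 1

== RESULT ==
items.qty | n
8 | 1
7 | 1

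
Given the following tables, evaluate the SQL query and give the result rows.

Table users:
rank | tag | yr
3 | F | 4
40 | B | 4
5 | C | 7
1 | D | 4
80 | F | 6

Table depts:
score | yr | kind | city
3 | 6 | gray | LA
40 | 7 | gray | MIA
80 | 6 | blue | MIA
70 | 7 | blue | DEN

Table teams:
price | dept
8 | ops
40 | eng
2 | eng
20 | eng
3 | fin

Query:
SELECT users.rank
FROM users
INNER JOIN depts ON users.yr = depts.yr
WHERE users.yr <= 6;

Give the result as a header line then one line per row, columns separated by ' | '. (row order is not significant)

After JOIN depts (4 rows):
users.rank | users.tag | users.yr | depts.score | depts.yr | depts.kind | depts.city
5 | C | 7 | 40 | 7 | gray | MIA
5 | C | 7 | 70 | 7 | blue | DEN
80 | F | 6 | 3 | 6 | gray | LA
80 | F | 6 | 80 | 6 | blue | MIA
After WHERE (2 rows):
users.rank | users.tag | users.yr | depts.score | depts.yr | depts.kind | depts.city
80 | F | 6 | 3 | 6 | gray | LA
80 | F | 6 | 80 | 6 | blue | MIA
After SELECT (2 rows):
users.rank
80
80

== RESULT ==
users.rank
80
80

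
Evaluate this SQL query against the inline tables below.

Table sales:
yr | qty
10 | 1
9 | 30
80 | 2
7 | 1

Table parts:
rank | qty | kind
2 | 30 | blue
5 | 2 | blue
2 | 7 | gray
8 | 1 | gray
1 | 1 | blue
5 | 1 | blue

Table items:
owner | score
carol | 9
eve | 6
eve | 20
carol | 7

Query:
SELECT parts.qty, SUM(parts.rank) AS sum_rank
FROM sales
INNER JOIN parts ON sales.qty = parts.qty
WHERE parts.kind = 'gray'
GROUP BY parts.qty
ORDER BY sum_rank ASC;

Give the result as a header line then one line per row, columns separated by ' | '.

After JOIN parts (8 rows):
sales.yr | sales.qty | parts.rank | parts.qty | parts.kind
10 | 1 | 8 | 1 | gray
10 | 1 | 1 | 1 | blue
10 | 1 | 5 | 1 | blue
9 | 30 | 2 | 30 | blue
80 | 2 | 5 | 2 | blue
7 | 1 | 8 | 1 | gray
7 | 1 | 1 | 1 | blue
7 | 1 | 5 | 1 | blue
After WHERE (2 rows):
sales.yr | sales.qty | parts.rank | parts.qty | parts.kind
10 | 1 | 8 | 1 | gray
7 | 1 | 8 | 1 | gray
After GROUP BY (1 rows):
parts.qty | sum_rank
1 | 16
After ORDER BY (1 rows):
parts.qty | sum_rank
1 | 16

== RESULT ==
parts.qty | sum_rank
1 | 16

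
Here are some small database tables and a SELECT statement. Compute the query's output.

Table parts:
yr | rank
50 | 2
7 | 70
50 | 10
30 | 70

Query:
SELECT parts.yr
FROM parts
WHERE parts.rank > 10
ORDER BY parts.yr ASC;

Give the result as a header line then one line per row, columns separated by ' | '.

After WHERE (2 rows):
parts.yr | parts.rank
7 | 70
30 | 70
After SELECT (2 rows):
parts.yr
7
30
After ORDER BY (2 rows):
parts.yr
7
30

== RESULT ==
parts.yr
7
30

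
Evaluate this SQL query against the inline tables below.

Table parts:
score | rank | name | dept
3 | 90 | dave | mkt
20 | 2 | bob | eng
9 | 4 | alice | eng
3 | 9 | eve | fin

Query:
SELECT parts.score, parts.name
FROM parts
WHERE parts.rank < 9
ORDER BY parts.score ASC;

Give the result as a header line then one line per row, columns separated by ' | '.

== RESULT ==
parts.score | parts.name
9 | alice
20 | bob

Derivation:
After WHERE (2 rows):
parts.score | parts.rank | parts.name | parts.dept
20 | 2 | bob | eng
9 | 4 | alice | eng
After SELECT (2 rows):
parts.score | parts.name
20 | bob
9 | alice
After ORDER BY (2 rows):
parts.score | parts.name
9 | alice
20 | bob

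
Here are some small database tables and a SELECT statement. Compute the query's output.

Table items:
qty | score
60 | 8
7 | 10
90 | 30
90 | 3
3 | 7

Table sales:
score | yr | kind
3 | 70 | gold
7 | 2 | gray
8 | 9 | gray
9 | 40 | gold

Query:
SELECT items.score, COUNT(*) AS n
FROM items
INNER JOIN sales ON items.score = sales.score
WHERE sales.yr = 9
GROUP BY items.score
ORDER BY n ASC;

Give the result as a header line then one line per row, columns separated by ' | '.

== RESULT ==
items.score | n
8 | 1

Derivation:
After JOIN sales (3 rows):
items.qty | items.score | sales.score | sales.yr | sales.kind
60 | 8 | 8 | 9 | gray
90 | 3 | 3 | 70 | gold
3 | 7 | 7 | 2 | gray
After WHERE (1 rows):
items.qty | items.score | sales.score | sales.yr | sales.kind
60 | 8 | 8 | 9 | gray
After GROUP BY (1 rows):
items.score | n
8 | 1
After ORDER BY (1 rows):
items.score | n
8 | 1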